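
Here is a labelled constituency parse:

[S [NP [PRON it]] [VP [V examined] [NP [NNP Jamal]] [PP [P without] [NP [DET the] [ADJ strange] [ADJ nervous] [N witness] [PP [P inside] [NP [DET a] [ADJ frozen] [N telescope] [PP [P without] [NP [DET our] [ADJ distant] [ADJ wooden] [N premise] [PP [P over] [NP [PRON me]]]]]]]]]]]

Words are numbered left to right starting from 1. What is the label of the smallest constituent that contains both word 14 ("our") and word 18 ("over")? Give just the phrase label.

The smallest bracket enclosing both words is [NP our distant wooden premise over me], so the label is NP.

NP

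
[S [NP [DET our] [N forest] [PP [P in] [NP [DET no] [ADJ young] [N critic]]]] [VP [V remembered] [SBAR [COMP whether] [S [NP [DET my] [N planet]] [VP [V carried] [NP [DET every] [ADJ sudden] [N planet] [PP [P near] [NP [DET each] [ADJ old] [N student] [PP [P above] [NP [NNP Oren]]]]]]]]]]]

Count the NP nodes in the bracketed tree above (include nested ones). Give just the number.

6

Listing each NP by its span: [NP our forest in no young critic]; [NP no young critic]; [NP my planet]; [NP every sudden planet near each old student above Oren]; [NP each old student above Oren]; [NP Oren] — that makes 6.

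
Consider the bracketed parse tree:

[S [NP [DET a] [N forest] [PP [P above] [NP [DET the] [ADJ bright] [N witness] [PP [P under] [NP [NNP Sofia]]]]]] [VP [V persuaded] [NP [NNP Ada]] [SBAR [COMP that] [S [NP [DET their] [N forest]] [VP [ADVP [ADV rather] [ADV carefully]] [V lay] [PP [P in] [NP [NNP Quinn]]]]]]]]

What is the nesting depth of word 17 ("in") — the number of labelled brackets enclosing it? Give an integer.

The word sits inside P, which is inside PP, inside VP, inside S, inside SBAR, inside VP, inside S — 7 brackets in all.

7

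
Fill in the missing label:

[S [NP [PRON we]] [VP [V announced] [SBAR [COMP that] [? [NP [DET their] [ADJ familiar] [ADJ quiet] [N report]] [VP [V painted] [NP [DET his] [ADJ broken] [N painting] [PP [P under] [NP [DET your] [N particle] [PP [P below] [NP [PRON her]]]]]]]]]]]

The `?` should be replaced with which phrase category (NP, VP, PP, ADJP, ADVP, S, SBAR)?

S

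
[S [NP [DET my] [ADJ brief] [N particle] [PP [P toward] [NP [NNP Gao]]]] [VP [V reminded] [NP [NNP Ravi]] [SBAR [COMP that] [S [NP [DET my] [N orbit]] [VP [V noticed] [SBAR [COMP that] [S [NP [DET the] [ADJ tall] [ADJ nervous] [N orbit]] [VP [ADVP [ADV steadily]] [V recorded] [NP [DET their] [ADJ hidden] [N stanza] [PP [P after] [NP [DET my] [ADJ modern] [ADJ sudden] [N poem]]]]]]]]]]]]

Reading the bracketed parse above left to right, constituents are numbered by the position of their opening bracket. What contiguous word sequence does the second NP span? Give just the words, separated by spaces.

Gao

The NP opening brackets appear, in order, over: "my brief particle toward Gao"; "Gao"; "Ravi"; "my orbit"; "the tall nervous orbit"; "their hidden stanza after my modern sudden poem"; "my modern sudden poem". The second one spans "Gao".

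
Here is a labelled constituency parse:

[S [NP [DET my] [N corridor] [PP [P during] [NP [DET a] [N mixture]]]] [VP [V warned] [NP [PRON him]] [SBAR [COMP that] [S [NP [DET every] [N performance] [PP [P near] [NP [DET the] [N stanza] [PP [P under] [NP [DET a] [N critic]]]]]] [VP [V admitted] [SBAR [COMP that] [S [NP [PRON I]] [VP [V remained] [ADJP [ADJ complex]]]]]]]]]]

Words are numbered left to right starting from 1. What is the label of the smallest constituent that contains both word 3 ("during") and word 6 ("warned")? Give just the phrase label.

S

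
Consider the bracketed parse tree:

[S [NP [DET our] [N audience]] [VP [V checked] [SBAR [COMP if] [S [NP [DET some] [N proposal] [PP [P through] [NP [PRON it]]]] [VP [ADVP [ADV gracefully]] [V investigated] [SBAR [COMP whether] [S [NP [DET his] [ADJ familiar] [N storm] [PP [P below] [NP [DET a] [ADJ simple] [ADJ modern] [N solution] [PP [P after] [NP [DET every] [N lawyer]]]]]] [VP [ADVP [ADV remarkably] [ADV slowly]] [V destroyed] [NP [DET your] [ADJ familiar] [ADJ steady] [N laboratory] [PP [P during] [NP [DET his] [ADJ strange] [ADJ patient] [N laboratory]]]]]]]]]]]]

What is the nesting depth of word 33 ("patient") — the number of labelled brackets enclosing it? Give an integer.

Path from the root down to the word: S → VP → SBAR → S → VP → SBAR → S → VP → NP → PP → NP → ADJ. That is 12 enclosing brackets.

12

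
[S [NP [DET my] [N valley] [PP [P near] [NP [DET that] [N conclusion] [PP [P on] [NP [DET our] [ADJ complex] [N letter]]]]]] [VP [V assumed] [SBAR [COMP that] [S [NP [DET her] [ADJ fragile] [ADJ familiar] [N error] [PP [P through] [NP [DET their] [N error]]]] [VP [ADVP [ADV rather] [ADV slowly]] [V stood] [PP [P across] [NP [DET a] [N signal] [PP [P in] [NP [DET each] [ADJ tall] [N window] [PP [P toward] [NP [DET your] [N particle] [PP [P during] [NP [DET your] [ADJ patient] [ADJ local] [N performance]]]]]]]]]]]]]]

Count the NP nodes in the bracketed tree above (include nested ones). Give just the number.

9

Scanning left to right, an opening `[NP` appears at word positions 1, 4, 7, 12, 17, 23, 26, 30, 33 — 9 in total.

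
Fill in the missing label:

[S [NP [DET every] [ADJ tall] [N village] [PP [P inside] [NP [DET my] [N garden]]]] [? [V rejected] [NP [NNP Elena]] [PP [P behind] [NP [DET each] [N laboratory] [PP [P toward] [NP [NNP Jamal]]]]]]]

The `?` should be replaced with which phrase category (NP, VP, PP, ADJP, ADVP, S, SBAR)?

VP

A constituent whose immediate children are V 'rejected', NP, PP is a verb phrase: VP.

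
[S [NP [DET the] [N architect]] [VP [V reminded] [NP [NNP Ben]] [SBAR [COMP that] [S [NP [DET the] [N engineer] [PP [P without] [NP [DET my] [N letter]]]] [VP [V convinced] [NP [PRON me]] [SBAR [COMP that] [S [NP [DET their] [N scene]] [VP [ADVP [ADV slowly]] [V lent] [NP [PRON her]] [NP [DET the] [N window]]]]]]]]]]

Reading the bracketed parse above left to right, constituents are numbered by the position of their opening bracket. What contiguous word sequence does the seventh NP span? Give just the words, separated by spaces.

her

The NP opening brackets appear, in order, over: "the architect"; "Ben"; "the engineer without my letter"; "my letter"; "me"; "their scene"; "her"; "the window". The seventh one spans "her".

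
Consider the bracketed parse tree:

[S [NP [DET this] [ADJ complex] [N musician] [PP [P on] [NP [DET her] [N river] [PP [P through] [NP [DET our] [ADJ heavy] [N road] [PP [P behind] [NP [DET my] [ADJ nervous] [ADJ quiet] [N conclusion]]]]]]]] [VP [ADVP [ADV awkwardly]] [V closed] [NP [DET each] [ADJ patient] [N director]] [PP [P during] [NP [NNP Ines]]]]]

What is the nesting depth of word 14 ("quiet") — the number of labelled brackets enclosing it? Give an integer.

9

Path from the root down to the word: S → NP → PP → NP → PP → NP → PP → NP → ADJ. That is 9 enclosing brackets.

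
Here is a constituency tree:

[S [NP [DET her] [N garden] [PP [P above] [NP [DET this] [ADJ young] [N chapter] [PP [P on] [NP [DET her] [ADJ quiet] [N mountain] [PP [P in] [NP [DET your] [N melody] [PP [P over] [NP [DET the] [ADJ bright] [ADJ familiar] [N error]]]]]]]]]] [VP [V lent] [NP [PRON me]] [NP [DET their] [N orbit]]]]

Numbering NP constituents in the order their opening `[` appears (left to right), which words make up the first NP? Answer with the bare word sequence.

her garden above this young chapter on her quiet mountain in your melody over the bright familiar error

In left-to-right order the NP constituents are "her garden above this young chapter on her quiet mountain in your melody over the bright familiar error"; "this young chapter on her quiet mountain in your melody over the bright familiar error"; "her quiet mountain in your melody over the bright familiar error"; "your melody over the bright familiar error"; "the bright familiar error"; "me"; "their orbit". Number 1 is "her garden above this young chapter on her quiet mountain in your melody over the bright familiar error".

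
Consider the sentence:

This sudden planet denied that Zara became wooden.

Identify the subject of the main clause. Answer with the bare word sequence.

this sudden planet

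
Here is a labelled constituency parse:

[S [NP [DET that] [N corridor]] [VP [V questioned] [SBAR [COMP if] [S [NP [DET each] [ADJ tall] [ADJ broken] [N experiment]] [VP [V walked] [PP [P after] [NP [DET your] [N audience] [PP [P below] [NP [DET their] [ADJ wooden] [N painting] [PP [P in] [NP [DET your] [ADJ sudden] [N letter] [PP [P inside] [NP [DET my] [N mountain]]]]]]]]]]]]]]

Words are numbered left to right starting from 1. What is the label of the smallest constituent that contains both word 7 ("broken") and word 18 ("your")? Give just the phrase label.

S

The smallest bracket enclosing both words is [S each tall broken experiment walked after your audience below their wooden painting in your sudden letter inside my mountain], so the label is S.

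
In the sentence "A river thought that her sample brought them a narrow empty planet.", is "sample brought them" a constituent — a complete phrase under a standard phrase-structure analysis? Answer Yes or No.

The smallest constituent containing the whole sequence is the clause [S her sample brought them a narrow empty planet], but the sequence is only part of it — it straddles the boundary between noun phrase "her sample" and verb phrase "brought them a narrow empty planet".

No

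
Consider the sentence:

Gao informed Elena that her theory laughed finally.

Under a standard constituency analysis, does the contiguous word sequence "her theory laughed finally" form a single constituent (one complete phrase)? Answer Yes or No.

Yes

These words form the whole clause headed by "laughed", so yes — one constituent.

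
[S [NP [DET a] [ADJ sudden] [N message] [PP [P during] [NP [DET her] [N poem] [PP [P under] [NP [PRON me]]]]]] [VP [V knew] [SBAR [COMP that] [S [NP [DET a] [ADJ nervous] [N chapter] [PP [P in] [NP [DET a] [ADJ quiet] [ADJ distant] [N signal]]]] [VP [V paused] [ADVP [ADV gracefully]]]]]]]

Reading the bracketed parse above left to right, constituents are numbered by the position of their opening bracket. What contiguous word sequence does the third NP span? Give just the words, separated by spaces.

me

The NP opening brackets appear, in order, over: "a sudden message during her poem under me"; "her poem under me"; "me"; "a nervous chapter in a quiet distant signal"; "a quiet distant signal". The third one spans "me".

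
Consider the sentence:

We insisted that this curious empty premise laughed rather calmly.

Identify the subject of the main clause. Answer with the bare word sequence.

we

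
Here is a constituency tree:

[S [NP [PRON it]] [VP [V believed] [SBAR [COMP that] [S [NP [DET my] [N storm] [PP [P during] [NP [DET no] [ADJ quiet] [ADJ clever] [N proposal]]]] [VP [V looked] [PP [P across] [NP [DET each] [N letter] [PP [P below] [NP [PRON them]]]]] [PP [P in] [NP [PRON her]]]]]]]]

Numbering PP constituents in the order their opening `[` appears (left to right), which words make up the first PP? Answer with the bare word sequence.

during no quiet clever proposal

In left-to-right order the PP constituents are "during no quiet clever proposal"; "across each letter below them"; "below them"; "in her". Number 1 is "during no quiet clever proposal".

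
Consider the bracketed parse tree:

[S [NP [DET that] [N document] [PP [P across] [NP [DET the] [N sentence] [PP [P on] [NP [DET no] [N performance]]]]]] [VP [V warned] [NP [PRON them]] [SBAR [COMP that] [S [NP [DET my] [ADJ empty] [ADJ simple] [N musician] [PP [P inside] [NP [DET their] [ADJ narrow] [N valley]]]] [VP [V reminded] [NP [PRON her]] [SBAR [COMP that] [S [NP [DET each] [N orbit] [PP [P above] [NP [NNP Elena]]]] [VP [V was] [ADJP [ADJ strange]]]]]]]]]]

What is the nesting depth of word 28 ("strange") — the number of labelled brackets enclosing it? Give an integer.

10

Counting open brackets not yet closed at "strange": [S [VP [SBAR [S [VP [SBAR [S [VP [ADJP [ADJ = 10.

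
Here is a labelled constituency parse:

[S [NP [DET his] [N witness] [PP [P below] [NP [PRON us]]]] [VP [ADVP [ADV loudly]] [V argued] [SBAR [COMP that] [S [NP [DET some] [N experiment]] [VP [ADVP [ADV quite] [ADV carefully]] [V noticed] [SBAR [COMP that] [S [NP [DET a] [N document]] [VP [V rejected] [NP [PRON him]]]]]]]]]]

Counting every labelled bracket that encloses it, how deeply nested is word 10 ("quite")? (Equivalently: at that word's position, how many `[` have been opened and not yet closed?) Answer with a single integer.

The word sits inside ADV, which is inside ADVP, inside VP, inside S, inside SBAR, inside VP, inside S — 7 brackets in all.

7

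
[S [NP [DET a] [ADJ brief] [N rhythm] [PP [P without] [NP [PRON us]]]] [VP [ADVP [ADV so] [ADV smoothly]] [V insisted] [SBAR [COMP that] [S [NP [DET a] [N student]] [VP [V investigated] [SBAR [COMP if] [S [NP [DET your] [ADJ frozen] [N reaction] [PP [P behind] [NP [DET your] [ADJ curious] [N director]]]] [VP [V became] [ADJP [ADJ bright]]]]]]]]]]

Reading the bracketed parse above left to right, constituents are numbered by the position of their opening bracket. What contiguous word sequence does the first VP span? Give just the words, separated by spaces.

Opening `[VP` markers occur at word positions 6, 12, 21; the first of these opens the constituent [VP so smoothly insisted that a student investigated if your frozen reaction behind your curious director became bright].

so smoothly insisted that a student investigated if your frozen reaction behind your curious director became bright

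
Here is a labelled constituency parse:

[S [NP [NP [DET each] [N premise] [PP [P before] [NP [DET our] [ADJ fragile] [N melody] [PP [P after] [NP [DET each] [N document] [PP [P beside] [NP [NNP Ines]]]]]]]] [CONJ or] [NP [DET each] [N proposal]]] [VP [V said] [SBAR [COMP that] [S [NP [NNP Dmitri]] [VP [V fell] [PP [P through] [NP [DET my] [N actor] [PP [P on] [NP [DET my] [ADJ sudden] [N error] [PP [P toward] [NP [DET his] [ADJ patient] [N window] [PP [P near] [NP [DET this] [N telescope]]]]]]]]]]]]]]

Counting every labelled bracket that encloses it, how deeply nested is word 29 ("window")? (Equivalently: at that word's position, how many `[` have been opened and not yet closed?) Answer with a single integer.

12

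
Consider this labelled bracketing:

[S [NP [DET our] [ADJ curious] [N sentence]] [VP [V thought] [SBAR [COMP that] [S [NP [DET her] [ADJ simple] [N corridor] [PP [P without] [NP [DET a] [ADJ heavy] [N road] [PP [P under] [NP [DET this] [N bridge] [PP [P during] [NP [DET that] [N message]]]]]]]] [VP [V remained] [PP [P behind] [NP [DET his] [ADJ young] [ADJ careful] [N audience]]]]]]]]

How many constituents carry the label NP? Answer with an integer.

6

The NP constituents are: [NP our curious sentence]; [NP her simple corridor without a heavy road under this bridge during that message]; [NP a heavy road under this bridge during that message]; [NP this bridge during that message]; [NP that message]; [NP his young careful audience]. Total: 6.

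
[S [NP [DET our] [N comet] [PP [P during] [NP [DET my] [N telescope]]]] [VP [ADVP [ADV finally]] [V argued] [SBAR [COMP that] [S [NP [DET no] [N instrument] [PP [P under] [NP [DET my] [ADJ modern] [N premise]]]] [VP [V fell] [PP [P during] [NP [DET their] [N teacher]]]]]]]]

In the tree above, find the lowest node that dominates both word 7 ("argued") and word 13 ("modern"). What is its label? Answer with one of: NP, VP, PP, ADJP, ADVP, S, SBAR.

The smallest bracket enclosing both words is [VP finally argued that no instrument under my modern premise fell during their teacher], so the label is VP.

VP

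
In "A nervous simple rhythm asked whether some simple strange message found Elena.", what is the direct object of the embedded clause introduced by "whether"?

Elena

The verb of the embedded clause introduced by "whether" is "found"; its direct object is the NP "Elena".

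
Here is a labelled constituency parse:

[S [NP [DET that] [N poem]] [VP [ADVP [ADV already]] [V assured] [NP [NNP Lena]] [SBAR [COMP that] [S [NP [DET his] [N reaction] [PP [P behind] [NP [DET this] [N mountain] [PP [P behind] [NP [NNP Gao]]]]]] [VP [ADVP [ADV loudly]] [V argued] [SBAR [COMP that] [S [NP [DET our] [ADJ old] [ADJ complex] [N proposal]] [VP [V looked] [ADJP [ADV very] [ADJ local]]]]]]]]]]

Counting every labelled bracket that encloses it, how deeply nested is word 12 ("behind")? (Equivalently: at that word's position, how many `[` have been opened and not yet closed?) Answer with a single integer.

9

The word sits inside P, which is inside PP, inside NP, inside PP, inside NP, inside S, inside SBAR, inside VP, inside S — 9 brackets in all.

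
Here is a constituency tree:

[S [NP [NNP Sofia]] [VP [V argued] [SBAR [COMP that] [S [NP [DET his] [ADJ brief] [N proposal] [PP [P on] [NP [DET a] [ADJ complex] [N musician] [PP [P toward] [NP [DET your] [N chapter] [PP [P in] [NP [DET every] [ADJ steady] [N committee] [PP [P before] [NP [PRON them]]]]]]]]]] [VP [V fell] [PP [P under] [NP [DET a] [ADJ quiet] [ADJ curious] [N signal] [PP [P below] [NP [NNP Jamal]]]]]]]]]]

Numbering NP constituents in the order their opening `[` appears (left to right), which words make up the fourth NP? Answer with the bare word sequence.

your chapter in every steady committee before them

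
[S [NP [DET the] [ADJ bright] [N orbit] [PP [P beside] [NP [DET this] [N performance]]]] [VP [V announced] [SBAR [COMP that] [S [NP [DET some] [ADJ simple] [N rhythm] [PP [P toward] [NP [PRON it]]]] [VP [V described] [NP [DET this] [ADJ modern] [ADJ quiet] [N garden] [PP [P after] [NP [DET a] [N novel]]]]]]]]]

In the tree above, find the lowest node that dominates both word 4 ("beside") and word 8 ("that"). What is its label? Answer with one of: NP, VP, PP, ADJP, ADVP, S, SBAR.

The smallest bracket enclosing both words is [S the bright orbit beside this performance announced that some simple rhythm toward it described this modern quiet garden after a novel], so the label is S.

S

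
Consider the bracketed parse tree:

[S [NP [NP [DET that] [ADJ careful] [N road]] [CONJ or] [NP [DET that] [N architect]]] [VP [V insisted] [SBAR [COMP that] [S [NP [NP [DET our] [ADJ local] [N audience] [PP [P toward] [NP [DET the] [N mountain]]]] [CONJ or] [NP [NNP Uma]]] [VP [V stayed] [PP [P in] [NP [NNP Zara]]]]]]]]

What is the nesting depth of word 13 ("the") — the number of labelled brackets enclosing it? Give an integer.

Counting open brackets not yet closed at "the": [S [VP [SBAR [S [NP [NP [PP [NP [DET = 9.

9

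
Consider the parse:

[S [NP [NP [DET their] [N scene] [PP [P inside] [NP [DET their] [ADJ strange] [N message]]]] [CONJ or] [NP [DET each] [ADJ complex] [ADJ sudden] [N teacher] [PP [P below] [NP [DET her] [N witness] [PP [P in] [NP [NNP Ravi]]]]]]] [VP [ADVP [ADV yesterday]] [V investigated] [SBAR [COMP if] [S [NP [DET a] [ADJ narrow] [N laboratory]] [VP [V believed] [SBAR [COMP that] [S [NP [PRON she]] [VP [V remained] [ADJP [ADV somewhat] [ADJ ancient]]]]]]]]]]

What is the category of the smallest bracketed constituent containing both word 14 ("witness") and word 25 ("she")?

Both words fall inside [S their scene inside their strange message or each complex sudden teacher below her witness in Ravi yesterday investigated if a narrow laboratory believed that she remained somewhat ancient] (words 1–28), and no smaller constituent contains them both. Label: S.

S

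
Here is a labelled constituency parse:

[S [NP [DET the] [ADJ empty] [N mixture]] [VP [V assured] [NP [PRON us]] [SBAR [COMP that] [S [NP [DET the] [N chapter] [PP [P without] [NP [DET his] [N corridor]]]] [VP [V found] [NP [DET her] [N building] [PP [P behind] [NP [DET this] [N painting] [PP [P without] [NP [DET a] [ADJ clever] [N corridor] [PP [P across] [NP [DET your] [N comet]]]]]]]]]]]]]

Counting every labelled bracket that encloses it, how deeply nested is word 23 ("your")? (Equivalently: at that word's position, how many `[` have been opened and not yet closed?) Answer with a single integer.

13

The word sits inside DET, which is inside NP, inside PP, inside NP, inside PP, inside NP, inside PP, inside NP, inside VP, inside S, inside SBAR, inside VP, inside S — 13 brackets in all.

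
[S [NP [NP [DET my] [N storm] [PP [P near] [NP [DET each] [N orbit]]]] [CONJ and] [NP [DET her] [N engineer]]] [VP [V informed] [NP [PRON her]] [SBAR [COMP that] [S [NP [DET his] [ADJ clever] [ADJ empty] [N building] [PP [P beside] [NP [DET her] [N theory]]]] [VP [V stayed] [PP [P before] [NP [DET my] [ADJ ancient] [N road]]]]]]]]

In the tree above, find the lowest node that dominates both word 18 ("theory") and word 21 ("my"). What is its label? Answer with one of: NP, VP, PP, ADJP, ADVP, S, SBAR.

Word 18 lies under S → VP → SBAR → S → NP → PP → NP → N; word 21 lies under S → VP → SBAR → S → VP → PP → NP → DET. The lowest shared node is the S.

S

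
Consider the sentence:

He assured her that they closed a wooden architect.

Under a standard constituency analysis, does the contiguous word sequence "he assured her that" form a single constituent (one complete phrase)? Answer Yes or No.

No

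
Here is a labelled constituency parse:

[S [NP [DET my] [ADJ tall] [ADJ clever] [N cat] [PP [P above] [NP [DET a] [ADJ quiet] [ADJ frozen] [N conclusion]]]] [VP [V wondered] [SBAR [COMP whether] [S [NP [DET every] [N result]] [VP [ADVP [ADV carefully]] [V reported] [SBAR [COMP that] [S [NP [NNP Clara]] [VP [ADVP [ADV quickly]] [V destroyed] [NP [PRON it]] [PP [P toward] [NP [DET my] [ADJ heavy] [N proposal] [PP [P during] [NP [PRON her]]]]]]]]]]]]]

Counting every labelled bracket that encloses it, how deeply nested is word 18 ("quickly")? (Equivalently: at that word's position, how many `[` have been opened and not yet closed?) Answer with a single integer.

10

Counting open brackets not yet closed at "quickly": [S [VP [SBAR [S [VP [SBAR [S [VP [ADVP [ADV = 10.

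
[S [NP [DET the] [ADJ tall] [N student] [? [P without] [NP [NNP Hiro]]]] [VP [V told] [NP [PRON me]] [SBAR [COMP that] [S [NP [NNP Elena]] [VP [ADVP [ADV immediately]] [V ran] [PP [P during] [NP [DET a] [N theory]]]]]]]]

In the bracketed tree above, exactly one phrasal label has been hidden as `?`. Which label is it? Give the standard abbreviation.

PP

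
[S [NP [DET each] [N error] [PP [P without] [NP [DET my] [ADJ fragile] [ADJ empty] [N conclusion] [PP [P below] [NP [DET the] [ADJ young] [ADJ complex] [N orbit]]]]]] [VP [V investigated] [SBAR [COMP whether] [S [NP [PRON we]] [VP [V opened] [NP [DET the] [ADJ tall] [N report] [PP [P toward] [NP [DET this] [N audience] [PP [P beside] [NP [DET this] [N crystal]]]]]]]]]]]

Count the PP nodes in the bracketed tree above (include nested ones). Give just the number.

4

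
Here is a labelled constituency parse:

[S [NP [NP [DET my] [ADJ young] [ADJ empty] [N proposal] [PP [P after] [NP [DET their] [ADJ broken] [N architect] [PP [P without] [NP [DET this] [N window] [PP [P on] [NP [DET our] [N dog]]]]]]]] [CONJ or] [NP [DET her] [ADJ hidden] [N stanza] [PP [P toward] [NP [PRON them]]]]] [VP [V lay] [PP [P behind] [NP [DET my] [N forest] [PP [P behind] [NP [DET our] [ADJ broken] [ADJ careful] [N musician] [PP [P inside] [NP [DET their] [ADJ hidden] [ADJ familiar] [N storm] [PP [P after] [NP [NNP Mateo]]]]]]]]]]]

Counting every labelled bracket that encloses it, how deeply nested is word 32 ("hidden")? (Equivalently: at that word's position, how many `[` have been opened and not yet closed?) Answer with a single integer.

Counting open brackets not yet closed at "hidden": [S [VP [PP [NP [PP [NP [PP [NP [ADJ = 9.

9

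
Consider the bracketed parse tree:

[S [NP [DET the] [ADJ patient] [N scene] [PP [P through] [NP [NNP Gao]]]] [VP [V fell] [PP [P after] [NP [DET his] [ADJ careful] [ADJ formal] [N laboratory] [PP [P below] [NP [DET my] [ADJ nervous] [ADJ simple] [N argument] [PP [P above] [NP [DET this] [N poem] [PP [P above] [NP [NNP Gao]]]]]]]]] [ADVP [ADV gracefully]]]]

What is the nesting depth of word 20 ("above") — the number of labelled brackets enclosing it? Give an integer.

10

Counting open brackets not yet closed at "above": [S [VP [PP [NP [PP [NP [PP [NP [PP [P = 10.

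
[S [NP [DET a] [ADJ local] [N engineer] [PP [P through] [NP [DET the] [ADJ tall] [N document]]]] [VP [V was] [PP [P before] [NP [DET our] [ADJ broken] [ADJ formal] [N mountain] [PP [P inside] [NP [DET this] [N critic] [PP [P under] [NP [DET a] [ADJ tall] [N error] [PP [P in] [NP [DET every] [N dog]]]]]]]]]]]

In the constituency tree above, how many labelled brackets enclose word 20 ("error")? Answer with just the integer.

Counting open brackets not yet closed at "error": [S [VP [PP [NP [PP [NP [PP [NP [N = 9.

9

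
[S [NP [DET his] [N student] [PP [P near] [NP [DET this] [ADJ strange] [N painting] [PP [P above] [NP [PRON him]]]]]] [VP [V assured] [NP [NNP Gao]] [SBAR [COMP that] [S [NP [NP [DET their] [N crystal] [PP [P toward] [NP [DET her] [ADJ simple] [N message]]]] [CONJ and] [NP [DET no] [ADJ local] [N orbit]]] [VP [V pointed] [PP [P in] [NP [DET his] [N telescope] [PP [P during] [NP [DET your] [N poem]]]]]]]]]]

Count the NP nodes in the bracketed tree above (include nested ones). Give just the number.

10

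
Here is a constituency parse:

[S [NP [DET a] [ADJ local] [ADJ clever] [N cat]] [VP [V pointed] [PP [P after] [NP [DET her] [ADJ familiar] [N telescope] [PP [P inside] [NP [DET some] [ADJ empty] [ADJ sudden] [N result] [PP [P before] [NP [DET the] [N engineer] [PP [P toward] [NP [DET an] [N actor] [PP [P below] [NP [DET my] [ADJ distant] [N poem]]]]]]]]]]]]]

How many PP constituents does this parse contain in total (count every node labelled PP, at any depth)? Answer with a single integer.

5

Scanning left to right, an opening `[PP` appears at word positions 6, 10, 15, 18, 21 — 5 in total.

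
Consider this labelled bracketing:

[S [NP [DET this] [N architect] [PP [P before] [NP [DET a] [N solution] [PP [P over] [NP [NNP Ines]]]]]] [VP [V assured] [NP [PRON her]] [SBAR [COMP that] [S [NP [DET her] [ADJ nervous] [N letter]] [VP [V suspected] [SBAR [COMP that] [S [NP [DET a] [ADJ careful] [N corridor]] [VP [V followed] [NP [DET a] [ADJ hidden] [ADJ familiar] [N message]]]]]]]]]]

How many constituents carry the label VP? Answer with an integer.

Scanning left to right, an opening `[VP` appears at word positions 8, 14, 19 — 3 in total.

3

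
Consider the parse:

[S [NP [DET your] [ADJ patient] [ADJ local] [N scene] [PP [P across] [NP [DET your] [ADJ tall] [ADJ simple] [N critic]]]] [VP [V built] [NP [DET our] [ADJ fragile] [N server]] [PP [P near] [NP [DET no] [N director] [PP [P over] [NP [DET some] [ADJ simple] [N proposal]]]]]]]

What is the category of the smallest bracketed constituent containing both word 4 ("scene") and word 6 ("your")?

The smallest bracket enclosing both words is [NP your patient local scene across your tall simple critic], so the label is NP.

NP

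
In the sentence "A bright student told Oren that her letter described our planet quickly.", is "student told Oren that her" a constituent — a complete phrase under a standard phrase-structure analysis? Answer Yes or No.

No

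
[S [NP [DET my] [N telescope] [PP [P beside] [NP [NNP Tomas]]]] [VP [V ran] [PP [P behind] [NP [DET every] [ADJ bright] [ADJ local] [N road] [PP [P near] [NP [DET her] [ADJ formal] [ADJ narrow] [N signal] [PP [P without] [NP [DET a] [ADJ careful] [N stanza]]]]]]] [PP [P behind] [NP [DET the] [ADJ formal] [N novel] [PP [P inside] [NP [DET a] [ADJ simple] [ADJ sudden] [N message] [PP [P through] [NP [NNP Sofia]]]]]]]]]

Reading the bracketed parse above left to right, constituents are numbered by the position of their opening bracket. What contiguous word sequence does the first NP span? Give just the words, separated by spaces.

my telescope beside Tomas

Opening `[NP` markers occur at word positions 1, 4, 7, 12, 17, 21, 25, 30; the first of these opens the constituent [NP my telescope beside Tomas].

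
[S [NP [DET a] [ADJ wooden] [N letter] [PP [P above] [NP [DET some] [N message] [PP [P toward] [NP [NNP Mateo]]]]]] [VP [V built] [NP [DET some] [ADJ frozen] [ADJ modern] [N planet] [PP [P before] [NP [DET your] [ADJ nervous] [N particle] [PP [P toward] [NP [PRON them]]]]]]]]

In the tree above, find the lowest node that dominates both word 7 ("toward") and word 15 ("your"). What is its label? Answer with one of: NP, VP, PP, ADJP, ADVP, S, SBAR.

S

Word 7 lies under S → NP → PP → NP → PP → P; word 15 lies under S → VP → NP → PP → NP → DET. The lowest shared node is the S.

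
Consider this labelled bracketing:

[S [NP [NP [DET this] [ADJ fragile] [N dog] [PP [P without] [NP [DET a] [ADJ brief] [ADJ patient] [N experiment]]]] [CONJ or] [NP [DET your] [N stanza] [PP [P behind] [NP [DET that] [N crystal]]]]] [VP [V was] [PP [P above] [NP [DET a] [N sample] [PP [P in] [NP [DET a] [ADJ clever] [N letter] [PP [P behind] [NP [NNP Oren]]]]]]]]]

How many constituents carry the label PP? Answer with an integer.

5

Scanning left to right, an opening `[PP` appears at word positions 4, 12, 16, 19, 23 — 5 in total.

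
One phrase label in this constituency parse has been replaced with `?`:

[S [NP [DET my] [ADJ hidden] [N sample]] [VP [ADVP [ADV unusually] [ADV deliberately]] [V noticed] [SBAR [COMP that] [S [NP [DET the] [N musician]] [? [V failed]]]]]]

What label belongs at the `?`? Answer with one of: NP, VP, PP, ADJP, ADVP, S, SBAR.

The `?` node immediately contains: V 'failed'. That is the internal structure of a verb phrase, so the label is VP.

VP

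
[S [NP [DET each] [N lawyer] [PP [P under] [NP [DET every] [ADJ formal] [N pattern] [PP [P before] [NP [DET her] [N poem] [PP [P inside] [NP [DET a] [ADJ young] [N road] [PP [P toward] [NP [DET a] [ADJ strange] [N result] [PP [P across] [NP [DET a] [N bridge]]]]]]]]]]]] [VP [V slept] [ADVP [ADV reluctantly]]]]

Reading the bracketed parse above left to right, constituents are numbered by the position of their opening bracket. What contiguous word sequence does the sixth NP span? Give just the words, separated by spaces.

The NP opening brackets appear, in order, over: "each lawyer under every formal pattern before her poem inside a young road toward a strange result across a bridge"; "every formal pattern before her poem inside a young road toward a strange result across a bridge"; "her poem inside a young road toward a strange result across a bridge"; "a young road toward a strange result across a bridge"; "a strange result across a bridge"; "a bridge". The sixth one spans "a bridge".

a bridge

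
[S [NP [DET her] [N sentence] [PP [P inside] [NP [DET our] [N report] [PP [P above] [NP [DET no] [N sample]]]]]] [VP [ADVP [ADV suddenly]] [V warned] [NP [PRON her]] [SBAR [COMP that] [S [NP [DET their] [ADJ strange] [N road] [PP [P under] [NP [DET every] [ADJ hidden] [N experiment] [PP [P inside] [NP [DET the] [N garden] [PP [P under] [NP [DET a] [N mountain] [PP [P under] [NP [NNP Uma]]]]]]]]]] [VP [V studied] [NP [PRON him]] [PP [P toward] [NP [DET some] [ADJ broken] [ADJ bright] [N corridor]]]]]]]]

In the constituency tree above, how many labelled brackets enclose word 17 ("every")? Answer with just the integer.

8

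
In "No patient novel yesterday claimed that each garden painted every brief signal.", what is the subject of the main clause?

no patient novel

The subject of the main clause is the NP immediately before the verb "claimed": "no patient novel".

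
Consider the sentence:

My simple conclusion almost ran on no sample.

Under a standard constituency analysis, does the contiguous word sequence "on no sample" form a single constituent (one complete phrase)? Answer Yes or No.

Yes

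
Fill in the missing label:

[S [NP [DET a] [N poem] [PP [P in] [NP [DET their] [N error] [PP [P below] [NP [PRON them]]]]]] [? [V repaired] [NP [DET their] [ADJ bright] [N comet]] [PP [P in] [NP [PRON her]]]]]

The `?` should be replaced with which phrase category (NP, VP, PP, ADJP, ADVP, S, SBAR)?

The `?` node immediately contains: V 'repaired', NP, PP. That is the internal structure of a verb phrase, so the label is VP.

VP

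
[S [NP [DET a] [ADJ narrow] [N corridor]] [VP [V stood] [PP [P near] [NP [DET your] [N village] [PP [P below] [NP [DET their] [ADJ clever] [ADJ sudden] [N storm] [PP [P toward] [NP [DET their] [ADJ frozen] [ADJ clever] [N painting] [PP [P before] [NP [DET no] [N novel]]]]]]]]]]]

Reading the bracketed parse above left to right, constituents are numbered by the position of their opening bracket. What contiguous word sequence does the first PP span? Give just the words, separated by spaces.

near your village below their clever sudden storm toward their frozen clever painting before no novel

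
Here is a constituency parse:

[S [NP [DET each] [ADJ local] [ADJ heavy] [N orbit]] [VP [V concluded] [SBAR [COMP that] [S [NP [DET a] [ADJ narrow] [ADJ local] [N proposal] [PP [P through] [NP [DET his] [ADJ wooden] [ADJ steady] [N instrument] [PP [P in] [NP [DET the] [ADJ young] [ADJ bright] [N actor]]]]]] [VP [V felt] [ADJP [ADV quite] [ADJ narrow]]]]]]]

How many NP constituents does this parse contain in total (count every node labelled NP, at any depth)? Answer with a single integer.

Listing each NP by its span: [NP each local heavy orbit]; [NP a narrow local proposal through his wooden steady instrument in the young bright actor]; [NP his wooden steady instrument in the young bright actor]; [NP the young bright actor] — that makes 4.

4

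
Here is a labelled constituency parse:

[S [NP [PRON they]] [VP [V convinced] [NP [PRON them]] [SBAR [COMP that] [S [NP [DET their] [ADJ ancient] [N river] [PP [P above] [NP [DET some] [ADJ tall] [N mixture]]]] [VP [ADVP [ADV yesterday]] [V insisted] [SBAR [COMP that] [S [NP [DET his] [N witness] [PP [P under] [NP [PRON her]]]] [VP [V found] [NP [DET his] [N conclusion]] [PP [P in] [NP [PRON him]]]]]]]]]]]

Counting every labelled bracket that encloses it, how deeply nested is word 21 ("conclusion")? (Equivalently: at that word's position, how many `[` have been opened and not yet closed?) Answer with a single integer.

10

The word sits inside N, which is inside NP, inside VP, inside S, inside SBAR, inside VP, inside S, inside SBAR, inside VP, inside S — 10 brackets in all.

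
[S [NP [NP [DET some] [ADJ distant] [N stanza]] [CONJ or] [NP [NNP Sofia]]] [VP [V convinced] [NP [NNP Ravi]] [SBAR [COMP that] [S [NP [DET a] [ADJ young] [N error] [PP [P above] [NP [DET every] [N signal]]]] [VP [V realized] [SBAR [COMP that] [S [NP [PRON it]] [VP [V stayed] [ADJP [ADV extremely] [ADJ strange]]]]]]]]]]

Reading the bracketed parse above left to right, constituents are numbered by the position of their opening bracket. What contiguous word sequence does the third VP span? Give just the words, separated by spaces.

stayed extremely strange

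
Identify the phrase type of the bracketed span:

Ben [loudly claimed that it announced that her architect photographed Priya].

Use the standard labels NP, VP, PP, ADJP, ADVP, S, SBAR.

VP

The bracketed span "loudly claimed that it announced that her architect photographed Priya" is headed by "claimed", making it a verb phrase (VP).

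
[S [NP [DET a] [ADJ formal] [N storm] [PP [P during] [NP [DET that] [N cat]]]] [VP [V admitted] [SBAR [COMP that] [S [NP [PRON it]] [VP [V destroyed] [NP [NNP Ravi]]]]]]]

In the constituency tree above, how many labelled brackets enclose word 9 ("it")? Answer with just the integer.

6

Counting open brackets not yet closed at "it": [S [VP [SBAR [S [NP [PRON = 6.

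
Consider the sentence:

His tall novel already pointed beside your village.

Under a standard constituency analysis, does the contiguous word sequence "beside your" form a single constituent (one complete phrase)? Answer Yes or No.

No

The smallest constituent containing the whole sequence is the prepositional phrase [PP beside your village], but the sequence is only part of it — it straddles the boundary between preposition "beside" and noun phrase "your village".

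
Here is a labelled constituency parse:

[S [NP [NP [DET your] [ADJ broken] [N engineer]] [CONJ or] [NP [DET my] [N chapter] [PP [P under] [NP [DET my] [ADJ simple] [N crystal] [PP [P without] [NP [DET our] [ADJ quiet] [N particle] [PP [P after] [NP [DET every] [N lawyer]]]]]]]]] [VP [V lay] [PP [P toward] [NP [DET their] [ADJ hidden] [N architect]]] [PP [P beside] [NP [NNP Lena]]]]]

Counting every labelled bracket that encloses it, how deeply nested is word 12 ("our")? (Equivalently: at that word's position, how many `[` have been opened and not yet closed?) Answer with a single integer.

The word sits inside DET, which is inside NP, inside PP, inside NP, inside PP, inside NP, inside NP, inside S — 8 brackets in all.

8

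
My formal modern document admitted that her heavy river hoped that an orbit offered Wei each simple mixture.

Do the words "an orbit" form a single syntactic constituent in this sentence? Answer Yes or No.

The sequence corresponds to a single NP node — the noun phrase "an orbit".

Yes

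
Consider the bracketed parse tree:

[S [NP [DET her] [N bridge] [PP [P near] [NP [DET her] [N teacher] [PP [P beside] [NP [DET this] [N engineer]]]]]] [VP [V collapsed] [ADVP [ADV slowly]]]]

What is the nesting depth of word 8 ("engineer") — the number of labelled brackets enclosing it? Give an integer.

7

The word sits inside N, which is inside NP, inside PP, inside NP, inside PP, inside NP, inside S — 7 brackets in all.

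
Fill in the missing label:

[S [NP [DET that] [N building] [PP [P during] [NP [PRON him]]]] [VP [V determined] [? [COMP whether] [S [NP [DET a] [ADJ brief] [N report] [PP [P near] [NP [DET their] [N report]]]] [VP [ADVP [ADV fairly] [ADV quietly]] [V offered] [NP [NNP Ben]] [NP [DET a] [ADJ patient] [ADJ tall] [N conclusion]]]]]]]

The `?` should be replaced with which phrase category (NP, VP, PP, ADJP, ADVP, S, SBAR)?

SBAR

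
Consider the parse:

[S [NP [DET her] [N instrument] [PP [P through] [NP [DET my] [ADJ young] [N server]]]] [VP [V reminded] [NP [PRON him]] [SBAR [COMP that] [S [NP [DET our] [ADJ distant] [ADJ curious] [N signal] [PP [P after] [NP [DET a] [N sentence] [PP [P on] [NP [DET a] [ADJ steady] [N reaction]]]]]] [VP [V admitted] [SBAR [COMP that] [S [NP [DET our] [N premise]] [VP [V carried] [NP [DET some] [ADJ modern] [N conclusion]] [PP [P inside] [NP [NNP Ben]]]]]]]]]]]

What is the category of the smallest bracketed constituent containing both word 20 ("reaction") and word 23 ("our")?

Both words fall inside [S our distant curious signal after a sentence on a steady reaction admitted that our premise carried some modern conclusion inside Ben] (words 10–30), and no smaller constituent contains them both. Label: S.

S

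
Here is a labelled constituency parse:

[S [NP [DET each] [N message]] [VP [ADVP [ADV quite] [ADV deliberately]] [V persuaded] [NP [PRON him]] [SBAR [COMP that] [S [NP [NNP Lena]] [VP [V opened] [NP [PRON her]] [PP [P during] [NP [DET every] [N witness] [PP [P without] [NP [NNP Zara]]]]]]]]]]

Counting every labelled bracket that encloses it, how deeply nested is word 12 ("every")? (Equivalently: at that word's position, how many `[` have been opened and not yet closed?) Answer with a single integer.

8

The word sits inside DET, which is inside NP, inside PP, inside VP, inside S, inside SBAR, inside VP, inside S — 8 brackets in all.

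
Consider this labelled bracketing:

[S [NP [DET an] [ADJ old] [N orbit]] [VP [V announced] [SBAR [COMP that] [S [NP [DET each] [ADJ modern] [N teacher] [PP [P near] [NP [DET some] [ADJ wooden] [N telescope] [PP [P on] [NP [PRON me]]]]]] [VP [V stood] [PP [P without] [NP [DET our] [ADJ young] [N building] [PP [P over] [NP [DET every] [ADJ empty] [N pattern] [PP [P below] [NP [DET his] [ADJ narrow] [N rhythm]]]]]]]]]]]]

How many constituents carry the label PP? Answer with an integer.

Listing each PP by its span: [PP near some wooden telescope on me]; [PP on me]; [PP without our young building over every empty pattern below his narrow rhythm]; [PP over every empty pattern below his narrow rhythm]; [PP below his narrow rhythm] — that makes 5.

5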